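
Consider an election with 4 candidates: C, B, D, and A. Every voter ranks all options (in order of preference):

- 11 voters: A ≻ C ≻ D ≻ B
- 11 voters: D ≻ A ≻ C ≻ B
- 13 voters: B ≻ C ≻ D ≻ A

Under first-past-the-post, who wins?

First-place votes: C 0, B 13, D 11, A 11.
B has the most first-place votes.

B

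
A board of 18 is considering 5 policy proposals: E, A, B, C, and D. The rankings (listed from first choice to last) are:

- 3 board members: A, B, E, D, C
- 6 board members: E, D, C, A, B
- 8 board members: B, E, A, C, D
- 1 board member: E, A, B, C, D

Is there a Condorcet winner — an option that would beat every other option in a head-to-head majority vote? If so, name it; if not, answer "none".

Checking pairwise contests:
B beats E 11–7.
E beats A 15–3.
A beats B 10–8.
E beats C 18–0.
E beats D 18–0.
Every option loses at least one head-to-head, so there is no Condorcet winner.

none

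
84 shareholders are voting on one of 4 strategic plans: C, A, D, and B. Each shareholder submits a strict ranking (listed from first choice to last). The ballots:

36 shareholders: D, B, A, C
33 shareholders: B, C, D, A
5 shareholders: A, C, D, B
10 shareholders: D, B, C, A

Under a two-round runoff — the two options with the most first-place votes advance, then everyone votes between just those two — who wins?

Round 1 first-place votes: C 0, A 5, D 46, B 33.
D and B advance.
Runoff: D is preferred to B by 51 voters; B by 33.
D wins the runoff.

D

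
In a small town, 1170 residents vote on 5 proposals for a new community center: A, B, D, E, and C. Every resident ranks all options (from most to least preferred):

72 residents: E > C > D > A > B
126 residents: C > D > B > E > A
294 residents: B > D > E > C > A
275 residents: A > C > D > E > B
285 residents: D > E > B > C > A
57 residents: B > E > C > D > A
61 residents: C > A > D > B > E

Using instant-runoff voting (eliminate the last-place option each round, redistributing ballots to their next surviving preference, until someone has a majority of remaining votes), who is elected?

Round 1: A 275, B 351, D 285, E 72, C 187. Eliminate E.
Round 2: A 275, B 351, D 285, C 259. Eliminate C.
Round 3: A 336, B 351, D 483. Eliminate A.
Round 4: B 351, D 819. D has a majority.

D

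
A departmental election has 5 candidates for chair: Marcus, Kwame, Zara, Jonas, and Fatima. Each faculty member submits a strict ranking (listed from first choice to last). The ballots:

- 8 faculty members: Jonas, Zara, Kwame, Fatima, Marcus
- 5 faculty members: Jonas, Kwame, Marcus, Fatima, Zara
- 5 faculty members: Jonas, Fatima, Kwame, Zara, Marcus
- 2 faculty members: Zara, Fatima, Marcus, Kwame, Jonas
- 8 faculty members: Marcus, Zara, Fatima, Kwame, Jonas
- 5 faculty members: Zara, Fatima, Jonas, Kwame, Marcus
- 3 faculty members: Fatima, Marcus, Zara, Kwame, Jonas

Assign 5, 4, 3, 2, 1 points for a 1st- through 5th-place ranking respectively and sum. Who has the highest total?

Marcus: 8·1 + 5·3 + 5·1 + 2·3 + 8·5 + 5·1 + 3·4 = 91
Kwame: 8·3 + 5·4 + 5·3 + 2·2 + 8·2 + 5·2 + 3·2 = 95
Zara: 8·4 + 5·1 + 5·2 + 2·5 + 8·4 + 5·5 + 3·3 = 123
Jonas: 8·5 + 5·5 + 5·5 + 2·1 + 8·1 + 5·3 + 3·1 = 118
Fatima: 8·2 + 5·2 + 5·4 + 2·4 + 8·3 + 5·4 + 3·5 = 113
Zara has the highest Borda score (123).

Zara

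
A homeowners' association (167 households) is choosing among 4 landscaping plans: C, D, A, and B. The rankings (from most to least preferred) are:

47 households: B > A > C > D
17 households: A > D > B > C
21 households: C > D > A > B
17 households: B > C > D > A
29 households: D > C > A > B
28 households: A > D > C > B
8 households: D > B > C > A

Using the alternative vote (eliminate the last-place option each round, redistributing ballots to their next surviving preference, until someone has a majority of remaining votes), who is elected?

D

Round 1: C 21, D 37, A 45, B 64. Eliminate C.
Round 2: D 58, A 45, B 64. Eliminate A.
Round 3: D 103, B 64. D has a majority.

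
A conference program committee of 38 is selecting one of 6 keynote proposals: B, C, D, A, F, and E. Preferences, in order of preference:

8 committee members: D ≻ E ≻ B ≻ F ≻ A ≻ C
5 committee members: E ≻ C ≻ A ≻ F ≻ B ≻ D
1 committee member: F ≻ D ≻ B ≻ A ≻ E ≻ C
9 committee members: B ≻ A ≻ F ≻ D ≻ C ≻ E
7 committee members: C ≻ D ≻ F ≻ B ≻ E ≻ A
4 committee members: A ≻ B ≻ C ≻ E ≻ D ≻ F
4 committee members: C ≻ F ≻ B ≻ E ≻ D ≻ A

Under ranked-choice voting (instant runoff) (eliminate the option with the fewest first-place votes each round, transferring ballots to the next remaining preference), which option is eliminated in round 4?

Round 1: B 9, C 11, D 8, A 4, F 1, E 5. Eliminate F.
Round 2: B 9, C 11, D 9, A 4, E 5. Eliminate A.
Round 3: B 13, C 11, D 9, E 5. Eliminate E.
Round 4: B 13, C 16, D 9. Eliminate D.

D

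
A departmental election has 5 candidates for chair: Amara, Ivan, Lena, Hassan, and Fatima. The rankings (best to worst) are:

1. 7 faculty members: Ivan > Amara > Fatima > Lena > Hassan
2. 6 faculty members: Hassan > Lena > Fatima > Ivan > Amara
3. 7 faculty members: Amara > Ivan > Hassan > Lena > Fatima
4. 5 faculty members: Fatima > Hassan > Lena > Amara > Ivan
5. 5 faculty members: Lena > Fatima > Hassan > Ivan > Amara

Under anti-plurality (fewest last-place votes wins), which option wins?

Lena

Last-place votes: Amara 11, Ivan 5, Lena 0, Hassan 7, Fatima 7.
Lena is ranked last by the fewest voters, so Lena wins.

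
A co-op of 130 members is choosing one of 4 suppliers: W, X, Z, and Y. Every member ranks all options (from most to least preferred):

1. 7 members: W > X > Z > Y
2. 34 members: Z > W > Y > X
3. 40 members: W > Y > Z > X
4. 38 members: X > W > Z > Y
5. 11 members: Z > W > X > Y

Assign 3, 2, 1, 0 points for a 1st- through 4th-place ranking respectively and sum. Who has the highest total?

W

W: 7·3 + 34·2 + 40·3 + 38·2 + 11·2 = 307
X: 7·2 + 34·0 + 40·0 + 38·3 + 11·1 = 139
Z: 7·1 + 34·3 + 40·1 + 38·1 + 11·3 = 220
Y: 7·0 + 34·1 + 40·2 + 38·0 + 11·0 = 114
W has the highest Borda score (307).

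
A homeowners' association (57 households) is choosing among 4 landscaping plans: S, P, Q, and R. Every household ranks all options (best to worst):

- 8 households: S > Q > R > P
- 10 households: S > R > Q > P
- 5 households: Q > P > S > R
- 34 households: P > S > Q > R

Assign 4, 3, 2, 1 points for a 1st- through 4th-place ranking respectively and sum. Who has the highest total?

S: 8·4 + 10·4 + 5·2 + 34·3 = 184
P: 8·1 + 10·1 + 5·3 + 34·4 = 169
Q: 8·3 + 10·2 + 5·4 + 34·2 = 132
R: 8·2 + 10·3 + 5·1 + 34·1 = 85
S has the highest Borda score (184).

S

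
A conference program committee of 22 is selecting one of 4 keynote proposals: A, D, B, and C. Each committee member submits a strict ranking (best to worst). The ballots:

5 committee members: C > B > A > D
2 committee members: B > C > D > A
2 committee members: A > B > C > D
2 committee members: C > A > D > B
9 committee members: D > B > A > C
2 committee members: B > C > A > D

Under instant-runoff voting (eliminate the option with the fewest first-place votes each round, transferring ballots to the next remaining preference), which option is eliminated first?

A

Round 1: A 2, D 9, B 4, C 7. Eliminate A.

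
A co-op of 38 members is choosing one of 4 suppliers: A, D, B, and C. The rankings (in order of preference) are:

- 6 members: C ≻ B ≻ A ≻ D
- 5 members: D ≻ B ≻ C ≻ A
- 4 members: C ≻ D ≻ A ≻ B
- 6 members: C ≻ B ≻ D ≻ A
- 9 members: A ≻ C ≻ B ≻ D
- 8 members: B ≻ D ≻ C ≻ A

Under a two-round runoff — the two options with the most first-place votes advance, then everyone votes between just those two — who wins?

C

Round 1 first-place votes: A 9, D 5, B 8, C 16.
C and A advance.
Runoff: C is preferred to A by 29 voters; A by 9.
C wins the runoff.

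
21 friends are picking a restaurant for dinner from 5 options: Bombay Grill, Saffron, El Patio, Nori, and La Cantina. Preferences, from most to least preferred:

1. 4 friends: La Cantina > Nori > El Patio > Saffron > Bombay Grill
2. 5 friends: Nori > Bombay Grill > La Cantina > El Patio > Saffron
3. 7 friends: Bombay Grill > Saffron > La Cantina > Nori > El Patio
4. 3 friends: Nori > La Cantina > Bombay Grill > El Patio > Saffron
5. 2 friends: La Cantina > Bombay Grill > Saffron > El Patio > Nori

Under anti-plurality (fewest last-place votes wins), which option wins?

La Cantina

Last-place votes: Bombay Grill 4, Saffron 8, El Patio 7, Nori 2, La Cantina 0.
La Cantina is ranked last by the fewest voters, so La Cantina wins.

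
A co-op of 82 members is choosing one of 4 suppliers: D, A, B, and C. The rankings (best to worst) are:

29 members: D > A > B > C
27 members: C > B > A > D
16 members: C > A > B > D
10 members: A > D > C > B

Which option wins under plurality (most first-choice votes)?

C

First-place votes: D 29, A 10, B 0, C 43.
C has the most first-place votes.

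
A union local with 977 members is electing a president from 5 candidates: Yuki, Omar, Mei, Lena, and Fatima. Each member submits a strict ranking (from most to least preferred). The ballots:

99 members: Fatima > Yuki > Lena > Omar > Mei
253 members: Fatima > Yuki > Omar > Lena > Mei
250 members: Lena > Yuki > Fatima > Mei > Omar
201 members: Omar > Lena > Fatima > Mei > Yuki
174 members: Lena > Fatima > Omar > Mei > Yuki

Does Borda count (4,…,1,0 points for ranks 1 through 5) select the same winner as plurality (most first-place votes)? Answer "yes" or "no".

no

Borda — scores: Yuki 1806, Omar 1757, Mei 625, Lena 2750, Fatima 2832. Winner: Fatima.
Plurality — first-place votes: Yuki 0, Omar 201, Mei 0, Lena 424, Fatima 352. Winner: Lena.
The two methods disagree.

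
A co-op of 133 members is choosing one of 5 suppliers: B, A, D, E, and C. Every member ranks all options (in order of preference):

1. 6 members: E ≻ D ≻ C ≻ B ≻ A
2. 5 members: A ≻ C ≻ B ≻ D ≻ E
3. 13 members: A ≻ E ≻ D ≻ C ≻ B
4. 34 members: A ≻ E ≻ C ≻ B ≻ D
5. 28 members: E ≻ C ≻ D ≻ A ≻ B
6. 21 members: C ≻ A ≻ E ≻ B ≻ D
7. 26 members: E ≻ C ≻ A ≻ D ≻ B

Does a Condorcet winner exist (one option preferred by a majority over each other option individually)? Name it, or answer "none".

none

Checking pairwise contests:
A beats B 127–6.
C beats A 81–52.
A beats D 99–34.
A beats E 73–60.
E beats C 107–26.
Every option loses at least one head-to-head, so there is no Condorcet winner.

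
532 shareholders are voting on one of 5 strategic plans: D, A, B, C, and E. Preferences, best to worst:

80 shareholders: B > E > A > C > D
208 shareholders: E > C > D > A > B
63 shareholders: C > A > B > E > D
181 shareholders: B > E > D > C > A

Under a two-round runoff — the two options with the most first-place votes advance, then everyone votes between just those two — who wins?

Round 1 first-place votes: D 0, A 0, B 261, C 63, E 208.
B and E advance.
Runoff: B is preferred to E by 324 voters; E by 208.
B wins the runoff.

B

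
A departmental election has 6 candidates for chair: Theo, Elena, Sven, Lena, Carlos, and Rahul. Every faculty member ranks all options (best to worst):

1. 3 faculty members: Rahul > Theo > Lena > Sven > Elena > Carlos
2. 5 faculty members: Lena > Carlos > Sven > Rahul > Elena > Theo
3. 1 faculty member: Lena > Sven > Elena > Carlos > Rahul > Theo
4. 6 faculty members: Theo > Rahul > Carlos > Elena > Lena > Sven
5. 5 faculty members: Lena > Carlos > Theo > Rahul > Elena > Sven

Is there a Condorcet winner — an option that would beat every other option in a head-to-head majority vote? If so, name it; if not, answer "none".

Lena

Lena vs Theo: 11–9 for Lena.
Lena vs Elena: 14–6 for Lena.
Lena vs Sven: 20–0 for Lena.
Lena vs Carlos: 14–6 for Lena.
Lena vs Rahul: 11–9 for Lena.
Lena beats every other option head-to-head.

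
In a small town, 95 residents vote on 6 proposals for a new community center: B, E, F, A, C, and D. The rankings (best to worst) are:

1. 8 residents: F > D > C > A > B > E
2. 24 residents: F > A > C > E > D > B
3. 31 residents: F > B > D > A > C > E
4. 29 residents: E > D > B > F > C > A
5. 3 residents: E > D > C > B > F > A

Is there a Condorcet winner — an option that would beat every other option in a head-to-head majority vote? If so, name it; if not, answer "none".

F

F vs B: 63–32 for F.
F vs E: 63–32 for F.
F vs A: 95–0 for F.
F vs C: 92–3 for F.
F vs D: 63–32 for F.
F beats every other option head-to-head.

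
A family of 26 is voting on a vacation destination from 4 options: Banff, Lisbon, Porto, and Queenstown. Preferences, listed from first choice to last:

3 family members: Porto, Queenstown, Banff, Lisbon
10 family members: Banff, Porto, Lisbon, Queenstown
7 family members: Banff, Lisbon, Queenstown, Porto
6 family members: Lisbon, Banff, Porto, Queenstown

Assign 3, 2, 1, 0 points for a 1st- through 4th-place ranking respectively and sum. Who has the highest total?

Banff

Banff: 3·1 + 10·3 + 7·3 + 6·2 = 66
Lisbon: 3·0 + 10·1 + 7·2 + 6·3 = 42
Porto: 3·3 + 10·2 + 7·0 + 6·1 = 35
Queenstown: 3·2 + 10·0 + 7·1 + 6·0 = 13
Banff has the highest Borda score (66).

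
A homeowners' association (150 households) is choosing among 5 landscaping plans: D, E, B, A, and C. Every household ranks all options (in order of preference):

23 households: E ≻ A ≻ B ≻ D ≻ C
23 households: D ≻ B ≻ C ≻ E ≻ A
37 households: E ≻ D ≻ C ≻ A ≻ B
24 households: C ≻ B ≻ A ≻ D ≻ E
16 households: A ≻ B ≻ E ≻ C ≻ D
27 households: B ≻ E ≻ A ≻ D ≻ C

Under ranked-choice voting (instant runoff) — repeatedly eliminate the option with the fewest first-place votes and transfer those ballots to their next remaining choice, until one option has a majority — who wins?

B

Round 1: D 23, E 60, B 27, A 16, C 24. Eliminate A.
Round 2: D 23, E 60, B 43, C 24. Eliminate D.
Round 3: E 60, B 66, C 24. Eliminate C.
Round 4: E 60, B 90. B has a majority.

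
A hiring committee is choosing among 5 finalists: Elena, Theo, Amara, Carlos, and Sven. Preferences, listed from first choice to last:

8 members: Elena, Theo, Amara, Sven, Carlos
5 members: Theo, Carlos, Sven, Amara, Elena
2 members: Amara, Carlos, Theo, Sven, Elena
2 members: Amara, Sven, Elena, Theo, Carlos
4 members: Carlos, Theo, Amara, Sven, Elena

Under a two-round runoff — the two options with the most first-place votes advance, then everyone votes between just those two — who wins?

Theo

Round 1 first-place votes: Elena 8, Theo 5, Amara 4, Carlos 4, Sven 0.
Elena and Theo advance.
Runoff: Elena is preferred to Theo by 10 voters; Theo by 11.
Theo wins the runoff.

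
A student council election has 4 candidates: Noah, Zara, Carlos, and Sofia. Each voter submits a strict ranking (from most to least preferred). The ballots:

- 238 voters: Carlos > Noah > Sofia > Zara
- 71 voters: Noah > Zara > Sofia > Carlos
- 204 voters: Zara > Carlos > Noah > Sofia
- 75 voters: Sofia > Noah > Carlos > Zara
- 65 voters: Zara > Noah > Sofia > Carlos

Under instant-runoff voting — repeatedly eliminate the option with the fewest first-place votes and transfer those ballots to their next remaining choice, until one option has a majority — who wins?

Round 1: Noah 71, Zara 269, Carlos 238, Sofia 75. Eliminate Noah.
Round 2: Zara 340, Carlos 238, Sofia 75. Zara has a majority.

Zara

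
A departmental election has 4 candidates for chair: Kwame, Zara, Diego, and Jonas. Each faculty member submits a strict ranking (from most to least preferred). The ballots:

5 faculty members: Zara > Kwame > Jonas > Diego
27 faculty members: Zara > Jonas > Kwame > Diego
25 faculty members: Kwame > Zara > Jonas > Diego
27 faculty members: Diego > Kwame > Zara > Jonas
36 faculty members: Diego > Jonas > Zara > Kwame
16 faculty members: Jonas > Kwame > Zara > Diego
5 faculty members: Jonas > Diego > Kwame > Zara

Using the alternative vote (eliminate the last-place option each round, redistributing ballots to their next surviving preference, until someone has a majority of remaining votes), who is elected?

Round 1: Kwame 25, Zara 32, Diego 63, Jonas 21. Eliminate Jonas.
Round 2: Kwame 41, Zara 32, Diego 68. Eliminate Zara.
Round 3: Kwame 73, Diego 68. Kwame has a majority.

Kwame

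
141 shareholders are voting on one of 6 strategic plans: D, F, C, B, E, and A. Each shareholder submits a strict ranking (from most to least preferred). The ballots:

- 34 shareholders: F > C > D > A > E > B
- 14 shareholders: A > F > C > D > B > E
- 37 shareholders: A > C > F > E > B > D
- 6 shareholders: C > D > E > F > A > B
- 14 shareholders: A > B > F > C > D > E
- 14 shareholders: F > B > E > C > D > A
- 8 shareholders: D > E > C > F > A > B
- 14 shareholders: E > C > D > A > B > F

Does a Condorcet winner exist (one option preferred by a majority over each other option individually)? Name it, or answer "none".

none

Checking pairwise contests:
F beats D 113–28.
A beats F 79–62.
F beats C 76–65.
D beats B 76–65.
D beats E 76–65.
D beats A 76–65.
Every option loses at least one head-to-head, so there is no Condorcet winner.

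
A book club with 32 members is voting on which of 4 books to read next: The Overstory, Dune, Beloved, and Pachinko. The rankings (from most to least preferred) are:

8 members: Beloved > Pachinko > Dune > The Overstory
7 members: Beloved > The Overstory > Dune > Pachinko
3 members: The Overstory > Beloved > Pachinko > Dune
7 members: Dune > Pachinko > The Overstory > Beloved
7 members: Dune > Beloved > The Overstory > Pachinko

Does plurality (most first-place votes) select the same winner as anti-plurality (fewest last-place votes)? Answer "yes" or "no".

no

Plurality — first-place votes: The Overstory 3, Dune 14, Beloved 15, Pachinko 0. Winner: Beloved.
Anti-plurality — last-place votes: The Overstory 8, Dune 3, Beloved 7, Pachinko 14. Winner: Dune.
The two methods disagree.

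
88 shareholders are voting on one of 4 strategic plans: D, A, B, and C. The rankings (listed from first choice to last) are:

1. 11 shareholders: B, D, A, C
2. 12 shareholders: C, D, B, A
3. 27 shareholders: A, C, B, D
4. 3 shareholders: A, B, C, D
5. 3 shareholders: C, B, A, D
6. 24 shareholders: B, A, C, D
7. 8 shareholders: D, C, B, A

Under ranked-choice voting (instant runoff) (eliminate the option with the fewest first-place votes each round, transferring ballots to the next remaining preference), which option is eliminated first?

Round 1: D 8, A 30, B 35, C 15. Eliminate D.

D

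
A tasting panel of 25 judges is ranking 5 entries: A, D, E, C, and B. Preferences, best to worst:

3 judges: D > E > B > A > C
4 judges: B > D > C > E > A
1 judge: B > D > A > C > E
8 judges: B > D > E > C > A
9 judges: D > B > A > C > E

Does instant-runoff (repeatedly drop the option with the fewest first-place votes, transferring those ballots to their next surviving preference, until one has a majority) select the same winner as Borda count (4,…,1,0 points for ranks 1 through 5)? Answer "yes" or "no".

Instant-runoff — R1 A 0, D 12, E 0, C 0, B 13 (B winner). Winner: B.
Borda — scores: A 23, D 87, E 29, C 26, B 85. Winner: D.
The two methods disagree.

no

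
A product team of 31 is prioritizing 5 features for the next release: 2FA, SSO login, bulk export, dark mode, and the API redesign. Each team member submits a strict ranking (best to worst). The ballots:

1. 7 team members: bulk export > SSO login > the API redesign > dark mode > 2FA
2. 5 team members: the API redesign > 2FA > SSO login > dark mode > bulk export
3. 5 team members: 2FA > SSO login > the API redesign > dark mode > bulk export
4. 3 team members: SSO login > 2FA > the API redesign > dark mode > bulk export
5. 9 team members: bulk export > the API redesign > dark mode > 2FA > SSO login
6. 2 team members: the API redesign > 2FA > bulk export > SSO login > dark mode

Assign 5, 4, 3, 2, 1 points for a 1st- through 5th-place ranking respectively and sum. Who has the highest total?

the API redesign

2FA: 7·1 + 5·4 + 5·5 + 3·4 + 9·2 + 2·4 = 90
SSO login: 7·4 + 5·3 + 5·4 + 3·5 + 9·1 + 2·2 = 91
bulk export: 7·5 + 5·1 + 5·1 + 3·1 + 9·5 + 2·3 = 99
dark mode: 7·2 + 5·2 + 5·2 + 3·2 + 9·3 + 2·1 = 69
the API redesign: 7·3 + 5·5 + 5·3 + 3·3 + 9·4 + 2·5 = 116
the API redesign has the highest Borda score (116).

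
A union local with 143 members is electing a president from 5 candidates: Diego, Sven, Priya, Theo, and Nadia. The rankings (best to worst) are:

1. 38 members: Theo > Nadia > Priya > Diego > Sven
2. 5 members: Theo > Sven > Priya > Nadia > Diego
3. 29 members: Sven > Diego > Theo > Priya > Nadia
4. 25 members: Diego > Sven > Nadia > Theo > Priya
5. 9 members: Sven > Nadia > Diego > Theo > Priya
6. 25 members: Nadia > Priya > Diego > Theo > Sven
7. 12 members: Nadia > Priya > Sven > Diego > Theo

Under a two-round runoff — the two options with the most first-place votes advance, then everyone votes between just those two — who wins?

Sven

Round 1 first-place votes: Diego 25, Sven 38, Priya 0, Theo 43, Nadia 37.
Theo and Sven advance.
Runoff: Theo is preferred to Sven by 68 voters; Sven by 75.
Sven wins the runoff.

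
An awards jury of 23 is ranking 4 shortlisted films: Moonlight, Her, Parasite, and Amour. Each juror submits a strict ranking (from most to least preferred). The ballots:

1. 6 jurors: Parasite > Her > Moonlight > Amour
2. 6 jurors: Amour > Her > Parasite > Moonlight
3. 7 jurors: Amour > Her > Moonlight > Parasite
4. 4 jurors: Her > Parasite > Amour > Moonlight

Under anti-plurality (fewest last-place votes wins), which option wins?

Her

Last-place votes: Moonlight 10, Her 0, Parasite 7, Amour 6.
Her is ranked last by the fewest voters, so Her wins.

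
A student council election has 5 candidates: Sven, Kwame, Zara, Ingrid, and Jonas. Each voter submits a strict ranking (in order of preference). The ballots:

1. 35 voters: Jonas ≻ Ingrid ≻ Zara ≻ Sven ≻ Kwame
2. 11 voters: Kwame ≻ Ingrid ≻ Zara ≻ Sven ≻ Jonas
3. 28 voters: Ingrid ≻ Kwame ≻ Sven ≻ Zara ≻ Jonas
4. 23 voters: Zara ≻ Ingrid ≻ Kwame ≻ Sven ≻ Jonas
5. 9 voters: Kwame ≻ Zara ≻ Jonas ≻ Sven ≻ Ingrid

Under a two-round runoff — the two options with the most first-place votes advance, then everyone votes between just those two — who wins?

Ingrid

Round 1 first-place votes: Sven 0, Kwame 20, Zara 23, Ingrid 28, Jonas 35.
Jonas and Ingrid advance.
Runoff: Jonas is preferred to Ingrid by 44 voters; Ingrid by 62.
Ingrid wins the runoff.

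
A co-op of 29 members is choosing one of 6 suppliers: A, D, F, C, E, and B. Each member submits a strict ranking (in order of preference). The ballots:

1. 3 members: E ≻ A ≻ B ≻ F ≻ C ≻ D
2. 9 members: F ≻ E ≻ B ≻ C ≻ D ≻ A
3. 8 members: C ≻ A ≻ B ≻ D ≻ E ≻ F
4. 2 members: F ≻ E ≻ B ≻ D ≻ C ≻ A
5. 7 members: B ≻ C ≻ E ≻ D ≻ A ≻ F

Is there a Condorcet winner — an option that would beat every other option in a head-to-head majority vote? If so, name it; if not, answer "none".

B

B vs A: 18–11 for B.
B vs D: 29–0 for B.
B vs F: 18–11 for B.
B vs C: 21–8 for B.
B vs E: 15–14 for B.
B beats every other option head-to-head.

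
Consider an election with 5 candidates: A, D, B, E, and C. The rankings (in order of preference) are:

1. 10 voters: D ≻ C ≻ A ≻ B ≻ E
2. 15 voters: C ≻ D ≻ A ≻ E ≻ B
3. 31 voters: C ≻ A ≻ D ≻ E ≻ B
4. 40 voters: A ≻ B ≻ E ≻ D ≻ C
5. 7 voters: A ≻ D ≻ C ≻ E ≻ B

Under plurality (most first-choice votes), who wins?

First-place votes: A 47, D 10, B 0, E 0, C 46.
A has the most first-place votes.

A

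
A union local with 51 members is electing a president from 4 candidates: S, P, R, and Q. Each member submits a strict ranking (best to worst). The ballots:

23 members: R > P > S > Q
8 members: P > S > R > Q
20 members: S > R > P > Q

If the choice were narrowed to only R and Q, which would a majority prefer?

Voters preferring R to Q: 51; preferring Q to R: 0.
R wins the head-to-head.

R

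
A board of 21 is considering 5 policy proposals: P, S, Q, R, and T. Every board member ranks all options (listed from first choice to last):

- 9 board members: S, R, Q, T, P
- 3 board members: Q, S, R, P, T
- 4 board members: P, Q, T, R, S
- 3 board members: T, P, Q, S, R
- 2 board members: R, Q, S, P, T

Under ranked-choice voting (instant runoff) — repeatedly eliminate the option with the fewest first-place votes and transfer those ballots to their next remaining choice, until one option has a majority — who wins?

S

Round 1: P 4, S 9, Q 3, R 2, T 3. Eliminate R.
Round 2: P 4, S 9, Q 5, T 3. Eliminate T.
Round 3: P 7, S 9, Q 5. Eliminate Q.
Round 4: P 7, S 14. S has a majority.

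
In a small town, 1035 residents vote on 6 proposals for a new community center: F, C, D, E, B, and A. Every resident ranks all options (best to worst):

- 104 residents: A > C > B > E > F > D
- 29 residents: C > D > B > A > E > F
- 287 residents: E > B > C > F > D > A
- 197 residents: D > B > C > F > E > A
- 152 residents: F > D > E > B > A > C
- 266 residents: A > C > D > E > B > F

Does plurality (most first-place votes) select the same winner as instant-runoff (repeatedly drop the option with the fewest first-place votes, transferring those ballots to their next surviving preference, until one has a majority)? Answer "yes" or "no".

Plurality — first-place votes: F 152, C 29, D 197, E 287, B 0, A 370. Winner: A.
Instant-runoff — R1 F 152, C 29, D 197, E 287, B 0, A 370 (B out); R2 F 152, C 29, D 197, E 287, A 370 (C out); R3 F 152, D 226, E 287, A 370 (F out); R4 D 378, E 287, A 370 (E out); R5 D 665, A 370 (D winner). Winner: D.
The two methods disagree.

no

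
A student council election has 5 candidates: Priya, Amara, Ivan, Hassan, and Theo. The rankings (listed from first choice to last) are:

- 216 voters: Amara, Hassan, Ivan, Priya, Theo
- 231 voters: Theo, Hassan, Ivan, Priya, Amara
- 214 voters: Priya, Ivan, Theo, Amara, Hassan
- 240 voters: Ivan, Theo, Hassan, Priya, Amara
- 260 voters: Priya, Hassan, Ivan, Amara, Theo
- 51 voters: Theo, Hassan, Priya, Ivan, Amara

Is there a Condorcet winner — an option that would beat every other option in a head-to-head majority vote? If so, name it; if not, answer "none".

none

Checking pairwise contests:
Ivan beats Priya 687–525.
Priya beats Amara 996–216.
Hassan beats Ivan 758–454.
Theo beats Hassan 736–476.
Priya beats Theo 690–522.
Every option loses at least one head-to-head, so there is no Condorcet winner.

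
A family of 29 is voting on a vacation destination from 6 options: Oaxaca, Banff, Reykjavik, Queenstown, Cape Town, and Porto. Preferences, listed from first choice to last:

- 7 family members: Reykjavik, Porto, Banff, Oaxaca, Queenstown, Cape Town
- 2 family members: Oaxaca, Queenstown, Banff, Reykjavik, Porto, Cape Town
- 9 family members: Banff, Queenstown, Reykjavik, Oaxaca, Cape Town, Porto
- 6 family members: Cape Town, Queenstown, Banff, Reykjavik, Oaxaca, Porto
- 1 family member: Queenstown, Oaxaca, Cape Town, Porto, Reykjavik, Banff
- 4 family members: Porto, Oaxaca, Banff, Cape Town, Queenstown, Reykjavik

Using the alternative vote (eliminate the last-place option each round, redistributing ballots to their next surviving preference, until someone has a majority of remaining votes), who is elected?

Round 1: Oaxaca 2, Banff 9, Reykjavik 7, Queenstown 1, Cape Town 6, Porto 4. Eliminate Queenstown.
Round 2: Oaxaca 3, Banff 9, Reykjavik 7, Cape Town 6, Porto 4. Eliminate Oaxaca.
Round 3: Banff 11, Reykjavik 7, Cape Town 7, Porto 4. Eliminate Porto.
Round 4: Banff 15, Reykjavik 7, Cape Town 7. Banff has a majority.

Banff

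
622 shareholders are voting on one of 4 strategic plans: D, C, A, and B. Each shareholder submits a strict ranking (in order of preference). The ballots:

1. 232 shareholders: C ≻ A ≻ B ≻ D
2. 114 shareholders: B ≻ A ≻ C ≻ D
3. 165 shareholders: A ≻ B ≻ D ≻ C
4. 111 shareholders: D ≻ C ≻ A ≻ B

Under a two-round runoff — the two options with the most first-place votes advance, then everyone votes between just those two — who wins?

Round 1 first-place votes: D 111, C 232, A 165, B 114.
C and A advance.
Runoff: C is preferred to A by 343 voters; A by 279.
C wins the runoff.

C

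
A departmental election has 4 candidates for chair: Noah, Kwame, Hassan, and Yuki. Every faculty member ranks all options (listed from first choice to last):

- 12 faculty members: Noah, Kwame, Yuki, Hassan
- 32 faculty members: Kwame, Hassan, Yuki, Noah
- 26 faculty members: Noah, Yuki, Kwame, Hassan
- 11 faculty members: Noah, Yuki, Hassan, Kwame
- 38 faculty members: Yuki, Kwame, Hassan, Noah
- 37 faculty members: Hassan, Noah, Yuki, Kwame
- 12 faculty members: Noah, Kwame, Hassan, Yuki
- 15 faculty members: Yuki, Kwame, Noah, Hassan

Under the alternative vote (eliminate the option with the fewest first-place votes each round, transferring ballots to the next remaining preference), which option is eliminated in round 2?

Round 1: Noah 61, Kwame 32, Hassan 37, Yuki 53. Eliminate Kwame.
Round 2: Noah 61, Hassan 69, Yuki 53. Eliminate Yuki.

Yuki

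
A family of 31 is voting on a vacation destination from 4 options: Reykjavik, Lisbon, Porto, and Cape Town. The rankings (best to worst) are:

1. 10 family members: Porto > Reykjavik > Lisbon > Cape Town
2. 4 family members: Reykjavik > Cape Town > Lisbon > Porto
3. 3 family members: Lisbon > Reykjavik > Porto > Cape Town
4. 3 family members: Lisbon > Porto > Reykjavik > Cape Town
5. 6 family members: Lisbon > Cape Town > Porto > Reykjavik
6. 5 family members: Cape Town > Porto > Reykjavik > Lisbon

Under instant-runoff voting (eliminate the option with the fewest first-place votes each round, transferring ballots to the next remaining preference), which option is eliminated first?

Round 1: Reykjavik 4, Lisbon 12, Porto 10, Cape Town 5. Eliminate Reykjavik.

Reykjavik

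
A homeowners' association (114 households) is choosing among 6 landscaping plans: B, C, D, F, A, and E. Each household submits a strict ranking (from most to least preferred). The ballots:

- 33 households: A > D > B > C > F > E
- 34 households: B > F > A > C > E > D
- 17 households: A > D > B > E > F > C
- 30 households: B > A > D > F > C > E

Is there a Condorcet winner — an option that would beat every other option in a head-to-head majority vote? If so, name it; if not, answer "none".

B

B vs C: 114–0 for B.
B vs D: 64–50 for B.
B vs F: 114–0 for B.
B vs A: 64–50 for B.
B vs E: 114–0 for B.
B beats every other option head-to-head.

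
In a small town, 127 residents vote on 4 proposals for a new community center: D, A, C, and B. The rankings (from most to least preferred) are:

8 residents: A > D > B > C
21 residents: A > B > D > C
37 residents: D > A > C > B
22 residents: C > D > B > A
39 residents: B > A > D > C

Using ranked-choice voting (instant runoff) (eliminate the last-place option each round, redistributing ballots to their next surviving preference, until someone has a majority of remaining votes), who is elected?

Round 1: D 37, A 29, C 22, B 39. Eliminate C.
Round 2: D 59, A 29, B 39. Eliminate A.
Round 3: D 67, B 60. D has a majority.

D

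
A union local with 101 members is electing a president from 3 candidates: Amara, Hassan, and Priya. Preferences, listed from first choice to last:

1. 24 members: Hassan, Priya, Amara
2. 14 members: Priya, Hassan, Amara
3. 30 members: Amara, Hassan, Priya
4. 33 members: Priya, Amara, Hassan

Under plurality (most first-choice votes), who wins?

Priya

First-place votes: Amara 30, Hassan 24, Priya 47.
Priya has the most first-place votes.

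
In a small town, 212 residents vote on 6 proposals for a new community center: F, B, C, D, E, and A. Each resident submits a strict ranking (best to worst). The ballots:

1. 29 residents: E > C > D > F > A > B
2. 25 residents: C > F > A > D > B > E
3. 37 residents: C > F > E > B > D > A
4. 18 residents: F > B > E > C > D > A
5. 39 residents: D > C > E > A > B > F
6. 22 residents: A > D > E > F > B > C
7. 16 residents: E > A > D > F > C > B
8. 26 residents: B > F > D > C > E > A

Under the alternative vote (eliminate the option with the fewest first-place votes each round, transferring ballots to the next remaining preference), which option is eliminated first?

F

Round 1: F 18, B 26, C 62, D 39, E 45, A 22. Eliminate F.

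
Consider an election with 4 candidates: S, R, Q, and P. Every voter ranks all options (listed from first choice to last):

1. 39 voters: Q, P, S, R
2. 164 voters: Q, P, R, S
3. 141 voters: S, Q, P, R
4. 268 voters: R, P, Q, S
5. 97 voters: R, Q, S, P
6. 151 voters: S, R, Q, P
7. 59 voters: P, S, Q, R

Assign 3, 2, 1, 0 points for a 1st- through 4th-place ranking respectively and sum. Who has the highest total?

Q

S: 39·1 + 164·0 + 141·3 + 268·0 + 97·1 + 151·3 + 59·2 = 1130
R: 39·0 + 164·1 + 141·0 + 268·3 + 97·3 + 151·2 + 59·0 = 1561
Q: 39·3 + 164·3 + 141·2 + 268·1 + 97·2 + 151·1 + 59·1 = 1563
P: 39·2 + 164·2 + 141·1 + 268·2 + 97·0 + 151·0 + 59·3 = 1260
Q has the highest Borda score (1563).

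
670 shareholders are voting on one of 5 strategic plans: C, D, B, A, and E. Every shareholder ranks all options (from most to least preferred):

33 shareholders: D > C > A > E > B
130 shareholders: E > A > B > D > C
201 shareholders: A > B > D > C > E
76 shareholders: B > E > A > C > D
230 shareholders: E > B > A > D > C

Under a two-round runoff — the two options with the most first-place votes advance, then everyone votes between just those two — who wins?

E

Round 1 first-place votes: C 0, D 33, B 76, A 201, E 360.
E and A advance.
Runoff: E is preferred to A by 436 voters; A by 234.
E wins the runoff.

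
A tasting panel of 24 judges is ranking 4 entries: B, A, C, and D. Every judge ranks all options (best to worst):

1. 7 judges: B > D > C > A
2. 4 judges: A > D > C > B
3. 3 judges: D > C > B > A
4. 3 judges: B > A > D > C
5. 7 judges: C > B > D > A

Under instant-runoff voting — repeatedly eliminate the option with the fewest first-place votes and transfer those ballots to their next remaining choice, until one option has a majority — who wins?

Round 1: B 10, A 4, C 7, D 3. Eliminate D.
Round 2: B 10, A 4, C 10. Eliminate A.
Round 3: B 10, C 14. C has a majority.

C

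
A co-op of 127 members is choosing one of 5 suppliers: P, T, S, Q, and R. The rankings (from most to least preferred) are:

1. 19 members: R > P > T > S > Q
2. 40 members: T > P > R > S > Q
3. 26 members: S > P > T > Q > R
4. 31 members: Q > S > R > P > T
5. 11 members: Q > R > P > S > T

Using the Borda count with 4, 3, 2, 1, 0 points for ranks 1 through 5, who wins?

P: 19·3 + 40·3 + 26·3 + 31·1 + 11·2 = 308
T: 19·2 + 40·4 + 26·2 + 31·0 + 11·0 = 250
S: 19·1 + 40·1 + 26·4 + 31·3 + 11·1 = 267
Q: 19·0 + 40·0 + 26·1 + 31·4 + 11·4 = 194
R: 19·4 + 40·2 + 26·0 + 31·2 + 11·3 = 251
P has the highest Borda score (308).

P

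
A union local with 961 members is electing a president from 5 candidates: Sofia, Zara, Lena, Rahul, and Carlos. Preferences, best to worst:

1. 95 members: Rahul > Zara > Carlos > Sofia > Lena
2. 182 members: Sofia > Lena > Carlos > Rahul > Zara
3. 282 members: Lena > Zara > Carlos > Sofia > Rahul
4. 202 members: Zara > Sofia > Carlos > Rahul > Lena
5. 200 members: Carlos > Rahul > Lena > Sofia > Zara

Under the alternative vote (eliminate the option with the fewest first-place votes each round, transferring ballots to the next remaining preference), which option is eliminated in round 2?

Round 1: Sofia 182, Zara 202, Lena 282, Rahul 95, Carlos 200. Eliminate Rahul.
Round 2: Sofia 182, Zara 297, Lena 282, Carlos 200. Eliminate Sofia.

Sofia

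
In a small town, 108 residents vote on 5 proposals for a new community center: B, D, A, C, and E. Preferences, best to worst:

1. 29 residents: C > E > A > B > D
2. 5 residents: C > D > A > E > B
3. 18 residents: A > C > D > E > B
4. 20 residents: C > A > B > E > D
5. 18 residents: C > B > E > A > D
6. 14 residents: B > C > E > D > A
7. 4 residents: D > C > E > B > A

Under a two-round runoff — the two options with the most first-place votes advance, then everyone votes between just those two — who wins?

C

Round 1 first-place votes: B 14, D 4, A 18, C 72, E 0.
C and A advance.
Runoff: C is preferred to A by 90 voters; A by 18.
C wins the runoff.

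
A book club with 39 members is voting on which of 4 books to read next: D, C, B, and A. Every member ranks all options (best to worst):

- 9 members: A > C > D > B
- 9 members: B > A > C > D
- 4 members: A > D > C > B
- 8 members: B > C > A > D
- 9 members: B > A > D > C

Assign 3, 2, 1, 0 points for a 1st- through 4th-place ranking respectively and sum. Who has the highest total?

D: 9·1 + 9·0 + 4·2 + 8·0 + 9·1 = 26
C: 9·2 + 9·1 + 4·1 + 8·2 + 9·0 = 47
B: 9·0 + 9·3 + 4·0 + 8·3 + 9·3 = 78
A: 9·3 + 9·2 + 4·3 + 8·1 + 9·2 = 83
A has the highest Borda score (83).

A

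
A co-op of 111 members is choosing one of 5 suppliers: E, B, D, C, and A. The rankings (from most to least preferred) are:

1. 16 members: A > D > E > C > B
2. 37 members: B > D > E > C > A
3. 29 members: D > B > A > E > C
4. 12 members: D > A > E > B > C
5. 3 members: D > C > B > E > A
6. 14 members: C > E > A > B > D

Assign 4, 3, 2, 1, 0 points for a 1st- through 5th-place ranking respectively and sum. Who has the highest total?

E: 16·2 + 37·2 + 29·1 + 12·2 + 3·1 + 14·3 = 204
B: 16·0 + 37·4 + 29·3 + 12·1 + 3·2 + 14·1 = 267
D: 16·3 + 37·3 + 29·4 + 12·4 + 3·4 + 14·0 = 335
C: 16·1 + 37·1 + 29·0 + 12·0 + 3·3 + 14·4 = 118
A: 16·4 + 37·0 + 29·2 + 12·3 + 3·0 + 14·2 = 186
D has the highest Borda score (335).

D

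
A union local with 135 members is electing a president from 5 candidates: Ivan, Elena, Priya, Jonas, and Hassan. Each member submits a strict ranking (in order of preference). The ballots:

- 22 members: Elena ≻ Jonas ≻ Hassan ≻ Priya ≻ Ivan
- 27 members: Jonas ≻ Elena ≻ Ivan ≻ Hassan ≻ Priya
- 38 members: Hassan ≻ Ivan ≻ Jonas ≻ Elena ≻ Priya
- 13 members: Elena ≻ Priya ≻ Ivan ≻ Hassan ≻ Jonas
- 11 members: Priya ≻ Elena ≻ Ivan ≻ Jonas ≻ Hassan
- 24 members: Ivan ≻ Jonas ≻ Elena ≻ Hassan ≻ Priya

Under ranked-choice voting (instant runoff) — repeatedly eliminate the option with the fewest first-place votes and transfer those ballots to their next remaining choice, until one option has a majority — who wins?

Jonas

Round 1: Ivan 24, Elena 35, Priya 11, Jonas 27, Hassan 38. Eliminate Priya.
Round 2: Ivan 24, Elena 46, Jonas 27, Hassan 38. Eliminate Ivan.
Round 3: Elena 46, Jonas 51, Hassan 38. Eliminate Hassan.
Round 4: Elena 46, Jonas 89. Jonas has a majority.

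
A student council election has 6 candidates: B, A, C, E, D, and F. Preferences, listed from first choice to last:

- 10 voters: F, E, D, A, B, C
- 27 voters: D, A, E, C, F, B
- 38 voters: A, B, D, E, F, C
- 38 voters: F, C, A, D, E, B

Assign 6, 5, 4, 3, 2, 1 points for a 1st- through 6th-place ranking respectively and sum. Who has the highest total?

B: 10·2 + 27·1 + 38·5 + 38·1 = 275
A: 10·3 + 27·5 + 38·6 + 38·4 = 545
C: 10·1 + 27·3 + 38·1 + 38·5 = 319
E: 10·5 + 27·4 + 38·3 + 38·2 = 348
D: 10·4 + 27·6 + 38·4 + 38·3 = 468
F: 10·6 + 27·2 + 38·2 + 38·6 = 418
A has the highest Borda score (545).

A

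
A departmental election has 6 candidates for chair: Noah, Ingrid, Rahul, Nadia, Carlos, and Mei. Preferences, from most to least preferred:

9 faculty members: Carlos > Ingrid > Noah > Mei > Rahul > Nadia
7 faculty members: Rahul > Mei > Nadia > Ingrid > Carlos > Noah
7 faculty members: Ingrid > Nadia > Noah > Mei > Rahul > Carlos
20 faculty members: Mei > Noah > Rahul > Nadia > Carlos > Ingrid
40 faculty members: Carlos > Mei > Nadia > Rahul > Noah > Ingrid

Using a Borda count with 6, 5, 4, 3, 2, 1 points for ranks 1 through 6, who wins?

Noah: 9·4 + 7·1 + 7·4 + 20·5 + 40·2 = 251
Ingrid: 9·5 + 7·3 + 7·6 + 20·1 + 40·1 = 168
Rahul: 9·2 + 7·6 + 7·2 + 20·4 + 40·3 = 274
Nadia: 9·1 + 7·4 + 7·5 + 20·3 + 40·4 = 292
Carlos: 9·6 + 7·2 + 7·1 + 20·2 + 40·6 = 355
Mei: 9·3 + 7·5 + 7·3 + 20·6 + 40·5 = 403
Mei has the highest Borda score (403).

Mei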